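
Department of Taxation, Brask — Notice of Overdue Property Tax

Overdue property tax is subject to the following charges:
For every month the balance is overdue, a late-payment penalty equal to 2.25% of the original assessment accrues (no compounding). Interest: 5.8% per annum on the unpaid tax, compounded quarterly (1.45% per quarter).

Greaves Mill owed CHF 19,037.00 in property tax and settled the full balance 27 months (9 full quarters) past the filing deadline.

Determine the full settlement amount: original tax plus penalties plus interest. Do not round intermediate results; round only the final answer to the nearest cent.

CHF 33,235.38

Late-payment penalty: 27 × 2.25% × CHF 19,037.00 = CHF 11,564.98…
Interest: CHF 19,037.00 × ((1 + 0.0145)^9 − 1) = CHF 19,037.00 × 0.1383307… = CHF 2,633.4022…
Total = CHF 19,037.00 + CHF 11,564.9775 + CHF 2,633.4022… = CHF 33,235.38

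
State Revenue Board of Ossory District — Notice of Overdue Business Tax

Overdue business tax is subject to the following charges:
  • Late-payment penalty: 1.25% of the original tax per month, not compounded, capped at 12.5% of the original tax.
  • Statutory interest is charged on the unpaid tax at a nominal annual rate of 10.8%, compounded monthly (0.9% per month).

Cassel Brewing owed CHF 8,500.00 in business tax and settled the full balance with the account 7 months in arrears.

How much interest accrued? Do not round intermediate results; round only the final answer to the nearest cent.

Interest: CHF 8,500.00 × ((1 + 0.009)^7 − 1) = CHF 8,500.00 × 0.0647267… = CHF 550.1773…

CHF 550.18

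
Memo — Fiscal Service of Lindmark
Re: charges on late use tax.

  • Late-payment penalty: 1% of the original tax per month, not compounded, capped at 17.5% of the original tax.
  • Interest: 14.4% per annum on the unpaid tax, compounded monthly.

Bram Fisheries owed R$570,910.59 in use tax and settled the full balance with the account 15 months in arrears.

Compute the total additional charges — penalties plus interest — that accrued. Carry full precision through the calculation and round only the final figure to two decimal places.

R$197,498.13

Penalty: 15 × 1% × R$570,910.59 = R$85,636.59… (below the 17.5% cap of R$99,909.35…)
Interest (14.4%/yr ÷ 12 = 1.2%/month): R$570,910.59 × ((1 + 0.012)^15 − 1) = R$111,861.5418…
Penalties + interest = R$85,636.5885 + R$111,861.5418… = R$197,498.13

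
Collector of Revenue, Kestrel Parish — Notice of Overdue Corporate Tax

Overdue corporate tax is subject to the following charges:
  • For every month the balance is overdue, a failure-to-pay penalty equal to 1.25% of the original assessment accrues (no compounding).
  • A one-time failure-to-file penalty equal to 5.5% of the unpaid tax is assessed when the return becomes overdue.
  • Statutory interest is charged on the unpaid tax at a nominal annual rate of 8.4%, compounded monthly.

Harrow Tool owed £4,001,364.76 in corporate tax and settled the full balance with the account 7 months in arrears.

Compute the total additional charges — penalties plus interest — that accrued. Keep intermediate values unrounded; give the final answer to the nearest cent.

£770,427.13

Failure-to-file penalty: 5.5% × £4,001,364.76 = £220,075.06…
Failure-to-pay penalty: 7 × 1.25% × £4,001,364.76 = £350,119.42…
Interest (8.4%/yr ÷ 12 = 0.7%/month): £4,001,364.76 × ((1 + 0.007)^7 − 1) = £200,232.6516…
Penalties + interest = £570,194.4783 + £200,232.6516… = £770,427.13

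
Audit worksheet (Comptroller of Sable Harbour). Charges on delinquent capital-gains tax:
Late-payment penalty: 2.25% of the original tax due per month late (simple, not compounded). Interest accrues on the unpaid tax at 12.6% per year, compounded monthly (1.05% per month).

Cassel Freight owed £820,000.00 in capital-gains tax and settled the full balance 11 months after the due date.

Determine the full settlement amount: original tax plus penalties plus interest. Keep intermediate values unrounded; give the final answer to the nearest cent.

Late-payment penalty = 2.25% × £820,000.00 × 11 mo = £202,950.00
Interest: £820,000.00 × ((1 + 0.0105)^11 − 1) = £820,000.00 × 0.1217588… = £99,842.2397…
Total = £820,000.00 + £202,950.0000 + £99,842.2397… = £1,122,792.24

£1,122,792.24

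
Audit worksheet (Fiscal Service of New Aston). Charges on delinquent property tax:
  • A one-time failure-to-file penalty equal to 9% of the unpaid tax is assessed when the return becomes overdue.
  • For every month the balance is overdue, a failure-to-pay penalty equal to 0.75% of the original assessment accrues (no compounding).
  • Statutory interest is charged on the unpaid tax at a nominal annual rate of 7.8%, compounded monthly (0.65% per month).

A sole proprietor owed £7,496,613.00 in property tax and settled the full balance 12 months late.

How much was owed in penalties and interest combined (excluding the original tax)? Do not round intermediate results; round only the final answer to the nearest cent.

£1,955,490.08

Failure-to-file penalty: 9% × £7,496,613.00 = £674,695.17
Failure-to-pay penalty = 0.75% × £7,496,613.00 × 12 mo = £674,695.17
Interest: £7,496,613.00 × ((1 + 0.0065)^12 − 1) = £7,496,613.00 × 0.0808498… = £606,099.7394…
Penalties + interest = £1,349,390.3400 + £606,099.7394… = £1,955,490.08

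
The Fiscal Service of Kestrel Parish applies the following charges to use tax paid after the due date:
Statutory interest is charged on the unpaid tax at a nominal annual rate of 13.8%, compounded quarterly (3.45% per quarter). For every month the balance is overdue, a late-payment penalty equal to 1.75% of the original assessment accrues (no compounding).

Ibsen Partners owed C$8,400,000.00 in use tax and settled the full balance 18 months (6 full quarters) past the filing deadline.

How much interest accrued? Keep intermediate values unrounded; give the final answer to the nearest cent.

C$1,895,851.17

Interest: C$8,400,000.00 × ((1 + 0.0345)^6 − 1) = C$8,400,000.00 × 0.2256966… = C$1,895,851.1701…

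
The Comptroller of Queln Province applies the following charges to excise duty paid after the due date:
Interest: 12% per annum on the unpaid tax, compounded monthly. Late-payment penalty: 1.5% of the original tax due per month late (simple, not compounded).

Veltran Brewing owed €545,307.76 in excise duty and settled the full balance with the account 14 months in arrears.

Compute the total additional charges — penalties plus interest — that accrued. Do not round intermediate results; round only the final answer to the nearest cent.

Late-payment penalty: 14 × 1.5% × €545,307.76 = €114,514.63…
Interest (12%/yr ÷ 12 = 1%/month): €545,307.76 × ((1 + 0.01)^14 − 1) = €81,509.4484…
Penalties + interest = €114,514.6296 + €81,509.4484… = €196,024.08

€196,024.08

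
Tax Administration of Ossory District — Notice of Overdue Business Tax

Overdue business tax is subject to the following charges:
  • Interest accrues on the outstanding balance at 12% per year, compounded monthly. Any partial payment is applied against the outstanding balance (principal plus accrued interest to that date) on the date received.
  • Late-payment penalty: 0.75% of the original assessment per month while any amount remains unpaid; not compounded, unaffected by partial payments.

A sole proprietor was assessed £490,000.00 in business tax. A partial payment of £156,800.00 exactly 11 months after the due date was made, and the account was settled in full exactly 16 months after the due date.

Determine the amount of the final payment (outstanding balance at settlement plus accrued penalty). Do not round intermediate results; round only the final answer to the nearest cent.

Monthly rate = 12% ÷ 12 = 1%
Balance at month 11: £490,000.0000 × (1 + 0.01)^11 = £546,677.4899…
After £156,800.00 payment: £546,677.4899… − £156,800.00 = £389,877.4899…
Balance at month 16: £389,877.4899… × (1 + 0.01)^5 = £409,765.1602…
Penalty: 16 × 0.75% × £490,000.00 = £58,800.00
Final settlement = outstanding balance + penalty = £409,765.1602… + £58,800.00 = £468,565.16

£468,565.16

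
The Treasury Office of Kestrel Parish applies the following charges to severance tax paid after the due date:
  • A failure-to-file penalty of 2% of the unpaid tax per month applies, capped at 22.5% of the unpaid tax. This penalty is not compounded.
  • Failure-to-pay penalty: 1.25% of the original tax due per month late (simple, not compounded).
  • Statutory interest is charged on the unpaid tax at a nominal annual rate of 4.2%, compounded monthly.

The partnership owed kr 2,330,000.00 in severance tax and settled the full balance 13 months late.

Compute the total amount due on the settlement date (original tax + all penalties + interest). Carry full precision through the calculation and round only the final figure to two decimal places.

Failure-to-file: 13 × 2% × kr 2,330,000.00 = kr 605,800.00, capped at 22.5% × kr 2,330,000.00 = kr 524,250.00
Failure-to-pay penalty: 13 × 1.25% × kr 2,330,000.00 = kr 378,625.00
Interest (4.2%/yr ÷ 12 = 0.35%/month): kr 2,330,000.00 × ((1 + 0.0035)^13 − 1) = kr 108,270.1376…
Total = kr 2,330,000.00 + kr 902,875.0000 + kr 108,270.1376… = kr 3,341,145.14

kr 3,341,145.14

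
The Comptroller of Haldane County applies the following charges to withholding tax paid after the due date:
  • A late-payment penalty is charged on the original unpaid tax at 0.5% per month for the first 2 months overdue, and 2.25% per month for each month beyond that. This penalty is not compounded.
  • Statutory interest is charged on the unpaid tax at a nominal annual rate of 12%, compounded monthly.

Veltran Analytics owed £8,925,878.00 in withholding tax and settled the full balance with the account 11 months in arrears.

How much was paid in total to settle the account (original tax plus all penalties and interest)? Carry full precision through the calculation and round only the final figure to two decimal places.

£11,855,068.63

Penalty, months 1–2: 2 × 0.5% × £8,925,878.00 = £89,258.78
Penalty, months 3–11: 9 × 2.25% × £8,925,878.00 = £1,807,490.30…
Interest (12%/yr ÷ 12 = 1%/month): £8,925,878.00 × ((1 + 0.01)^11 − 1) = £1,032,441.5508…
Total = £8,925,878.00 + £1,896,749.0750 + £1,032,441.5508… = £11,855,068.63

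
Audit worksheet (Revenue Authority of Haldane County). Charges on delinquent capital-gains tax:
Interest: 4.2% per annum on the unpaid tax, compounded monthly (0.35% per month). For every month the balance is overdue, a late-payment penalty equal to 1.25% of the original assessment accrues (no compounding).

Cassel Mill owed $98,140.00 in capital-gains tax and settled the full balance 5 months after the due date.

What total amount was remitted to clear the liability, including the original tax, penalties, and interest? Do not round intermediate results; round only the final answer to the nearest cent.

Late-payment penalty = 1.25% × $98,140.00 × 5 mo = $6,133.75
Interest: $98,140.00 × ((1 + 0.0035)^5 − 1) = $98,140.00 × 0.0176229… = $1,729.5143…
Total = $98,140.00 + $6,133.7500 + $1,729.5143… = $106,003.26

$106,003.26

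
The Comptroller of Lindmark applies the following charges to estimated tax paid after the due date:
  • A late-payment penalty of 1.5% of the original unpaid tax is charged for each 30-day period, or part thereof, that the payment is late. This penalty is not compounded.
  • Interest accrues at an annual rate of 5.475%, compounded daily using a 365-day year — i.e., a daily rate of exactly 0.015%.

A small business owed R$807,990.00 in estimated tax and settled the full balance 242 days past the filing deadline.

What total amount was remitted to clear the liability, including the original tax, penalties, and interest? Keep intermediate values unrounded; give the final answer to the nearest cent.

Penalty periods: ⌈242/30⌉ = 9; penalty = 9 × 1.5% × R$807,990.00 = R$109,078.65
Interest: R$807,990.00 × ((1 + 0.00015)^242 − 1) = R$807,990.00 × 0.03696407… = R$29,866.5965…
Total = R$807,990.00 + R$109,078.6500 + R$29,866.5965… = R$946,935.25

R$946,935.25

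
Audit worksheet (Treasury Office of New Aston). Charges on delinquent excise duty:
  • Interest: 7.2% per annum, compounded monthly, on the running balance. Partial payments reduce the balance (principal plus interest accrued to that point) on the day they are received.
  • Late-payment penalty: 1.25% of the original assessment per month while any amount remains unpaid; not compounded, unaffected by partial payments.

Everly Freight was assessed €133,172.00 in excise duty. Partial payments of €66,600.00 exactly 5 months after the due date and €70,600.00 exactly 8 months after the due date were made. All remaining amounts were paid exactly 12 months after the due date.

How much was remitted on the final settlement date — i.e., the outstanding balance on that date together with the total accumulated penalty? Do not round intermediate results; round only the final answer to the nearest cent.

€21,301.25

Monthly rate = 7.2% ÷ 12 = 0.6%
Balance at month 5: €133,172.0000 × (1 + 0.006)^5 = €137,215.3904…
After €66,600.00 payment: €137,215.3904… − €66,600.00 = €70,615.3904…
Balance at month 8: €70,615.3904… × (1 + 0.006)^3 = €71,894.1092…
After €70,600.00 payment: €71,894.1092… − €70,600.00 = €1,294.1092…
Balance at month 12: €1,294.1092… × (1 + 0.006)^4 = €1,325.4484…
Penalty: 12 × 1.25% × €133,172.00 = €19,975.80
Final settlement = outstanding balance + penalty = €1,325.4484… + €19,975.80 = €21,301.25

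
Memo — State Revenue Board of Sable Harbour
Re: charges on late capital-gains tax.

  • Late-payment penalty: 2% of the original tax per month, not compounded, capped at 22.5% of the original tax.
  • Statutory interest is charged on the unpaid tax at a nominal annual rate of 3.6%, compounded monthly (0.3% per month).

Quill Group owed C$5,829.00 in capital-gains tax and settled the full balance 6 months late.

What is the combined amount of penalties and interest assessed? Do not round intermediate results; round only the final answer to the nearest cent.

C$805.19

Penalty: 6 × 2% × C$5,829.00 = C$699.48 (below the 22.5% cap of C$1,311.53…)
Interest: C$5,829.00 × ((1 + 0.003)^6 − 1) = C$5,829.00 × 0.0181355… = C$105.7121…
Penalties + interest = C$699.4800 + C$105.7121… = C$805.19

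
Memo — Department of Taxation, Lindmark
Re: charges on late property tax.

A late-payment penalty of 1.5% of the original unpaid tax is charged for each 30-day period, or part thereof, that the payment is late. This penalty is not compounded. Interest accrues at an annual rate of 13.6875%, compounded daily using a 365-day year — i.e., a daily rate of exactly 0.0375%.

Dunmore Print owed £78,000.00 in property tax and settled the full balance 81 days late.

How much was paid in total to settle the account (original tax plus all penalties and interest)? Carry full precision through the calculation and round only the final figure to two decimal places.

£83,915.14

Penalty periods: ⌈81/30⌉ = 3; penalty = 3 × 1.5% × £78,000.00 = £3,510.00
Interest: £78,000.00 × ((1 + 0.000375)^81 − 1) = £78,000.00 × 0.03083516… = £2,405.1423…
Total = £78,000.00 + £3,510.0000 + £2,405.1423… = £83,915.14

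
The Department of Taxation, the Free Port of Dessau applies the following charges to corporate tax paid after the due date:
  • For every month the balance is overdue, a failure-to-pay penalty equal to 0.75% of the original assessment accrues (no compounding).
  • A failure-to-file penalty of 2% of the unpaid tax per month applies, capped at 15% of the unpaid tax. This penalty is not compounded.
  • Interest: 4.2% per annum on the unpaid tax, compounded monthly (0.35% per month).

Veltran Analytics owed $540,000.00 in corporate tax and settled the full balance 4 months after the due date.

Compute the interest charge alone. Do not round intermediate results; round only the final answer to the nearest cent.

Interest: $540,000.00 × ((1 + 0.0035)^4 − 1) = $540,000.00 × 0.0140737… = $7,599.7827…

$7,599.78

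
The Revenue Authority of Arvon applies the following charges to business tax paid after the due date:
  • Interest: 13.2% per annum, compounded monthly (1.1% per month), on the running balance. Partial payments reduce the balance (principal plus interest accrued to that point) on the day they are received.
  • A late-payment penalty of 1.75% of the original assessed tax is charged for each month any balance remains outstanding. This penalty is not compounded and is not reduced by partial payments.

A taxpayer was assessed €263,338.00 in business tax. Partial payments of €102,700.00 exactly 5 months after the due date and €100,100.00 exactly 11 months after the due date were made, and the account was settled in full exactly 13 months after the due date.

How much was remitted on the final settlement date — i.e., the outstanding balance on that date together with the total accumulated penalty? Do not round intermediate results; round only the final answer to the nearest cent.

Balance at month 5: €263,338.0000 × (1 + 0.011)^5 = €278,143.7533…
After €102,700.00 payment: €278,143.7533… − €102,700.00 = €175,443.7533…
Balance at month 11: €175,443.7533… × (1 + 0.011)^6 = €187,346.1805…
After €100,100.00 payment: €187,346.1805… − €100,100.00 = €87,246.1805…
Balance at month 13: €87,246.1805… × (1 + 0.011)^2 = €89,176.1532…
Penalty: 13 × 1.75% × €263,338.00 = €59,909.40…
Final settlement = outstanding balance + penalty = €89,176.1532… + €59,909.40… = €149,085.55

€149,085.55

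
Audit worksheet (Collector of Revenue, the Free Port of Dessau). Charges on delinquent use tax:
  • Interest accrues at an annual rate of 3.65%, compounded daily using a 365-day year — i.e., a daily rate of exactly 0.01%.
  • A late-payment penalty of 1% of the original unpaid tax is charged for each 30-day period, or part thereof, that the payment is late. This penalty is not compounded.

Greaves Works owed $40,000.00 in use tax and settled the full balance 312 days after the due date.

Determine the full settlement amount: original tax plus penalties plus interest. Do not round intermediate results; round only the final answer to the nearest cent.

Penalty periods: ⌈312/30⌉ = 11; penalty = 11 × 1% × $40,000.00 = $4,400.00
Interest: $40,000.00 × ((1 + 0.0001)^312 − 1) = $40,000.00 × 0.03169021… = $1,267.6085…
Total = $40,000.00 + $4,400.0000 + $1,267.6085… = $45,667.61

$45,667.61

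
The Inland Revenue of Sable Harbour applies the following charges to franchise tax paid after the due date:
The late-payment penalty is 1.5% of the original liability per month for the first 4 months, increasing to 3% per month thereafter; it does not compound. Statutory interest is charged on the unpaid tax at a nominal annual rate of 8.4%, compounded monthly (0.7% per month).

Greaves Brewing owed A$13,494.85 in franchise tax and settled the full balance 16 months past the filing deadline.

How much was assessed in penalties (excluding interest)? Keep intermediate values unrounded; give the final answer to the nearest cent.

Penalty, months 1–4: 4 × 1.5% × A$13,494.85 = A$809.69…
Penalty, months 5–16: 12 × 3% × A$13,494.85 = A$4,858.15…
Total penalty = A$809.69… + A$4,858.15… = A$5,667.84

A$5,667.84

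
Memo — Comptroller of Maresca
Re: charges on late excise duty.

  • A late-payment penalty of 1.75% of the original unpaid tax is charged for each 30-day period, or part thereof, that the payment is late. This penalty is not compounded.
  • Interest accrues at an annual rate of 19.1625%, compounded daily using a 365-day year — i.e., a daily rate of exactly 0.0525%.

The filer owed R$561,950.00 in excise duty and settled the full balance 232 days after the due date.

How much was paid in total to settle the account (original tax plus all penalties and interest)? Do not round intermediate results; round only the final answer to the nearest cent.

R$713,391.07

Penalty periods: ⌈232/30⌉ = 8; penalty = 8 × 1.75% × R$561,950.00 = R$78,673.00
Interest: R$561,950.00 × ((1 + 0.000525)^232 − 1) = R$561,950.00 × 0.12949207… = R$72,768.0704…
Total = R$561,950.00 + R$78,673.0000 + R$72,768.0704… = R$713,391.07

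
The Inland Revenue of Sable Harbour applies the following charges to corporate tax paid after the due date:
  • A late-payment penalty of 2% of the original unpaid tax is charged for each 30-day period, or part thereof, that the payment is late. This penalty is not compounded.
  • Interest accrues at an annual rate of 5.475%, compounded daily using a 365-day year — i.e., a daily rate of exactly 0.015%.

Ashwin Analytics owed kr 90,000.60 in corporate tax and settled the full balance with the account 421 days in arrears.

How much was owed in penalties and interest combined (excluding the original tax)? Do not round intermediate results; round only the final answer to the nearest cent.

kr 32,866.56

Penalty periods: ⌈421/30⌉ = 15; penalty = 15 × 2% × kr 90,000.60 = kr 27,000.18
Interest: kr 90,000.60 × ((1 + 0.00015)^421 − 1) = kr 90,000.60 × 0.06518156… = kr 5,866.3796…
Penalties + interest = kr 27,000.1800 + kr 5,866.3796… = kr 32,866.56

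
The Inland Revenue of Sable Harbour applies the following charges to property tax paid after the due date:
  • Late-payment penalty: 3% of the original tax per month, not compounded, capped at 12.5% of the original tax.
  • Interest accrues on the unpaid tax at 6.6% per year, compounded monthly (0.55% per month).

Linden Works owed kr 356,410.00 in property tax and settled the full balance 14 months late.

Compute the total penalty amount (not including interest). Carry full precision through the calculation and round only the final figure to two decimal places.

kr 44,551.25

Penalty (uncapped): 14 × 3% × kr 356,410.00 = kr 149,692.20; cap = 12.5% × kr 356,410.00 = kr 44,551.25 → penalty = kr 44,551.25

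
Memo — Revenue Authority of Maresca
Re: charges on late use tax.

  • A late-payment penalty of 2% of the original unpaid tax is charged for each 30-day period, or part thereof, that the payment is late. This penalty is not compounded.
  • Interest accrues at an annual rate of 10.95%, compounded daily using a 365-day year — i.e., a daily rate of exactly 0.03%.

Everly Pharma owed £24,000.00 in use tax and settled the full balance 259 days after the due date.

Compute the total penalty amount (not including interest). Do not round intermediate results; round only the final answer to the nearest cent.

£4,320.00

Penalty periods: ⌈259/30⌉ = 9; penalty = 9 × 2% × £24,000.00 = £4,320.00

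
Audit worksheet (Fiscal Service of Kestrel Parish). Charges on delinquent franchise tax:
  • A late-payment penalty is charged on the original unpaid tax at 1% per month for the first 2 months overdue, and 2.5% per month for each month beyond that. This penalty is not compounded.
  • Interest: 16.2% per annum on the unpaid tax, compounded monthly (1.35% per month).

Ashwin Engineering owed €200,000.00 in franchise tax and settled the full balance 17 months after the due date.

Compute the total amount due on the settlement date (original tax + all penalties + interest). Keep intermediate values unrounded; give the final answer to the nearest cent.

Penalty, months 1–2: 2 × 1% × €200,000.00 = €4,000.00
Penalty, months 3–17: 15 × 2.5% × €200,000.00 = €75,000.00
Interest: €200,000.00 × ((1 + 0.0135)^17 − 1) = €200,000.00 × 0.2560410… = €51,208.1916…
Total = €200,000.00 + €79,000.0000 + €51,208.1916… = €330,208.19

€330,208.19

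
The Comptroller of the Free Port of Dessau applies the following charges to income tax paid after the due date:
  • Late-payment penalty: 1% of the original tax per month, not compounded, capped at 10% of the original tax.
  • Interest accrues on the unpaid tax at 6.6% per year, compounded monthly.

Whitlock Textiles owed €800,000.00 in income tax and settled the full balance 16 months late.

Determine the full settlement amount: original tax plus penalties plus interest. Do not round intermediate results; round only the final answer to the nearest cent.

€953,379.89

Penalty (uncapped): 16 × 1% × €800,000.00 = €128,000.00; cap = 10% × €800,000.00 = €80,000.00 → penalty = €80,000.00
Interest (6.6%/yr ÷ 12 = 0.55%/month): €800,000.00 × ((1 + 0.0055)^16 − 1) = €73,379.8861…
Total = €800,000.00 + €80,000.0000 + €73,379.8861… = €953,379.89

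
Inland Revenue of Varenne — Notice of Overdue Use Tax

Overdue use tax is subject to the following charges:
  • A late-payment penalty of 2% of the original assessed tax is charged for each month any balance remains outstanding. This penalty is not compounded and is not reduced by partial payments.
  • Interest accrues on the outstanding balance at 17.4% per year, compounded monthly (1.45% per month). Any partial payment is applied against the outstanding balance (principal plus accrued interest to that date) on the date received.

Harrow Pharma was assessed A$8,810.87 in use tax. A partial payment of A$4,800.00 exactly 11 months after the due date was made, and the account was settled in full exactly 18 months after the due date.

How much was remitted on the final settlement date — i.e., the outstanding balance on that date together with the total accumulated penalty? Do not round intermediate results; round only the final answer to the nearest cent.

A$9,280.10

Balance at month 11: A$8,810.8700 × (1 + 0.0145)^11 = A$10,322.6537…
After A$4,800.00 payment: A$10,322.6537… − A$4,800.00 = A$5,522.6537…
Balance at month 18: A$5,522.6537… × (1 + 0.0145)^7 = A$6,108.1849…
Penalty: 18 × 2% × A$8,810.87 = A$3,171.91…
Final settlement = outstanding balance + penalty = A$6,108.1849… + A$3,171.91… = A$9,280.10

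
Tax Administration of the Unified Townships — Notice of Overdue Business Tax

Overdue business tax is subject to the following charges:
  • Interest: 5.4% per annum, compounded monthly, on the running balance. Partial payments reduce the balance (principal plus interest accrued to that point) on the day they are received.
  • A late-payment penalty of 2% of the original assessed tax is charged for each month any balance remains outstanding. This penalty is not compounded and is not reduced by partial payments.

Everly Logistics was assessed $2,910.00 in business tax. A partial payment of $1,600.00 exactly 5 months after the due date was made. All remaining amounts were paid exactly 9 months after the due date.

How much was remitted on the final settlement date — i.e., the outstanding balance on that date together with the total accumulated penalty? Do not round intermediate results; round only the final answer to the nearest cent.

$1,924.80

Monthly rate = 5.4% ÷ 12 = 0.45%
Balance at month 5: $2,910.0000 × (1 + 0.0045)^5 = $2,976.0669…
After $1,600.00 payment: $2,976.0669… − $1,600.00 = $1,376.0669…
Balance at month 9: $1,376.0669… × (1 + 0.0045)^4 = $1,401.0038…
Penalty: 9 × 2% × $2,910.00 = $523.80
Final settlement = outstanding balance + penalty = $1,401.0038… + $523.80 = $1,924.80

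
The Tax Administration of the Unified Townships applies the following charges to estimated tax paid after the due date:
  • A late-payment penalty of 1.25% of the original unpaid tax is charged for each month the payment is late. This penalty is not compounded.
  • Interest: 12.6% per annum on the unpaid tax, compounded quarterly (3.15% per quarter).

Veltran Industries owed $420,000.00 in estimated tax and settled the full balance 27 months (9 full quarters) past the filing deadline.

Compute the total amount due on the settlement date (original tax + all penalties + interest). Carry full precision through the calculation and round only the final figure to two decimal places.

Late-payment penalty = 1.25% × $420,000.00 × 27 mo = $141,750.00
Interest: $420,000.00 × ((1 + 0.0315)^9 − 1) = $420,000.00 × 0.3219745… = $135,229.3064…
Total = $420,000.00 + $141,750.0000 + $135,229.3064… = $696,979.31

$696,979.31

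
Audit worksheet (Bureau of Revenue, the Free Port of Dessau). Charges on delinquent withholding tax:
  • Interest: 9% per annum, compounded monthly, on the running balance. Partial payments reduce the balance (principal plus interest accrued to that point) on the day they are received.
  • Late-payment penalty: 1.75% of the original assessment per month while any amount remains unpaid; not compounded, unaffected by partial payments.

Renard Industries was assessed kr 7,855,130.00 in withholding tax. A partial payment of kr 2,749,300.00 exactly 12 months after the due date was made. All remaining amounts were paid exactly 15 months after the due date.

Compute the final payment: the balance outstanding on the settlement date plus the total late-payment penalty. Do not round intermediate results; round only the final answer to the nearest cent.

Monthly rate = 9% ÷ 12 = 0.75%
Balance at month 12: kr 7,855,130.0000 × (1 + 0.0075)^12 = kr 8,591,995.3761…
After kr 2,749,300.00 payment: kr 8,591,995.3761… − kr 2,749,300.00 = kr 5,842,695.3761…
Balance at month 15: kr 5,842,695.3761… × (1 + 0.0075)^3 = kr 5,975,144.4418…
Penalty: 15 × 1.75% × kr 7,855,130.00 = kr 2,061,971.63…
Final settlement = outstanding balance + penalty = kr 5,975,144.4418… + kr 2,061,971.63… = kr 8,037,116.07

kr 8,037,116.07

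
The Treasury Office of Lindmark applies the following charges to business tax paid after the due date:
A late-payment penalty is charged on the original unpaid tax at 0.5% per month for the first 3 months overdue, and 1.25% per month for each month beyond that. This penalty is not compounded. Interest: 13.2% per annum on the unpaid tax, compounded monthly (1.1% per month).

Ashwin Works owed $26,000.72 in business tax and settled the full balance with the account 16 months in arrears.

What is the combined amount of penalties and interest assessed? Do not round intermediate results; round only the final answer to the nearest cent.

$9,588.88

Penalty, months 1–3: 3 × 0.5% × $26,000.72 = $390.01…
Penalty, months 4–16: 13 × 1.25% × $26,000.72 = $4,225.12…
Interest: $26,000.72 × ((1 + 0.011)^16 − 1) = $26,000.72 × 0.1912927… = $4,973.7486…
Penalties + interest = $4,615.1278 + $4,973.7486… = $9,588.88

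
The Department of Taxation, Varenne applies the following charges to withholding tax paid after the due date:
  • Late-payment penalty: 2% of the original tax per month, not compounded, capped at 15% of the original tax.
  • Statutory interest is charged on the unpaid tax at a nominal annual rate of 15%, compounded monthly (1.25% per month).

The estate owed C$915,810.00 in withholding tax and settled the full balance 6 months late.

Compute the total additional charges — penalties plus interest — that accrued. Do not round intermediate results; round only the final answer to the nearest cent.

Penalty: 6 × 2% × C$915,810.00 = C$109,897.20 (below the 15% cap of C$137,371.50)
Interest: C$915,810.00 × ((1 + 0.0125)^6 − 1) = C$915,810.00 × 0.0773832… = C$70,868.2906…
Penalties + interest = C$109,897.2000 + C$70,868.2906… = C$180,765.49

C$180,765.49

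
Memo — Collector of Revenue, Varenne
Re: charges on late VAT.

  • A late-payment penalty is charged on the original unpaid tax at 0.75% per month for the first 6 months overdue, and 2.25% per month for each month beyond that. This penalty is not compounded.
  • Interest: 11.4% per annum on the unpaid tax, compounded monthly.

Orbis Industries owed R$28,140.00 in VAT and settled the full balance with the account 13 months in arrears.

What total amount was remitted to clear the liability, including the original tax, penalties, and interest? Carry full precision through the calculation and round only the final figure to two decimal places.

Penalty, months 1–6: 6 × 0.75% × R$28,140.00 = R$1,266.30
Penalty, months 7–13: 7 × 2.25% × R$28,140.00 = R$4,432.05
Interest (11.4%/yr ÷ 12 = 0.95%/month): R$28,140.00 × ((1 + 0.0095)^13 − 1) = R$3,680.4484…
Total = R$28,140.00 + R$5,698.3500 + R$3,680.4484… = R$37,518.80

R$37,518.80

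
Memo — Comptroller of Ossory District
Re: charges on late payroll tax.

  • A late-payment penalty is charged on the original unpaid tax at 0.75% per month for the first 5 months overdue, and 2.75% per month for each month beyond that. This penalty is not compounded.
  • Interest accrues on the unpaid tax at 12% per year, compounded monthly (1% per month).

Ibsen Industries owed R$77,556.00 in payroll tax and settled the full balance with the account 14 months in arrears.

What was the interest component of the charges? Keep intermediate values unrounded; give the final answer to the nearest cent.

R$11,592.62

Interest: R$77,556.00 × ((1 + 0.01)^14 − 1) = R$77,556.00 × 0.1494742… = R$11,592.6221…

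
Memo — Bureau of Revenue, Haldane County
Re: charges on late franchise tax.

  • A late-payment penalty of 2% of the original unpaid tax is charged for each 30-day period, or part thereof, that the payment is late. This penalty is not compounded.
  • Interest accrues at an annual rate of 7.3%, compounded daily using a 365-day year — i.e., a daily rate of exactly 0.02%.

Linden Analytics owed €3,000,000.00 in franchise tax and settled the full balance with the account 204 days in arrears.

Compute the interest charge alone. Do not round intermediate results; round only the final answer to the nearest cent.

Interest: €3,000,000.00 × ((1 + 0.0002)^204 − 1) = €3,000,000.00 × 0.04163951… = €124,918.5199…

€124,918.52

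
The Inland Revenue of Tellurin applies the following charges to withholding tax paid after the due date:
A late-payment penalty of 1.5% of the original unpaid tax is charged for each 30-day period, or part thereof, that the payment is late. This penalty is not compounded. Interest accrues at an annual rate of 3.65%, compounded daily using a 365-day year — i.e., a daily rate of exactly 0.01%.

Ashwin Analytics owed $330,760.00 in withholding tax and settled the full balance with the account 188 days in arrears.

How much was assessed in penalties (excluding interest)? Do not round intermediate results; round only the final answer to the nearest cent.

$34,729.80

Penalty periods: ⌈188/30⌉ = 7; penalty = 7 × 1.5% × $330,760.00 = $34,729.80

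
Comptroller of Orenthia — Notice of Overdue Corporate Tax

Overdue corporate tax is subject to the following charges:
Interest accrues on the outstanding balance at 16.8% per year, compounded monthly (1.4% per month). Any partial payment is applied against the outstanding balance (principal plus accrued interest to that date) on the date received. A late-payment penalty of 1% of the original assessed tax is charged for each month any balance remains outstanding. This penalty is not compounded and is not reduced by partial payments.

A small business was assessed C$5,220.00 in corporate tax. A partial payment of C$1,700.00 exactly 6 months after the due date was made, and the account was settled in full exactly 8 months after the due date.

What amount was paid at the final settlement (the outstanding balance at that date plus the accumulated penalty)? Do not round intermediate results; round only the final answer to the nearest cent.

C$4,503.77

Balance at month 6: C$5,220.0000 × (1 + 0.014)^6 = C$5,674.1163…
After C$1,700.00 payment: C$5,674.1163… − C$1,700.00 = C$3,974.1163…
Balance at month 8: C$3,974.1163… × (1 + 0.014)^2 = C$4,086.1705…
Penalty: 8 × 1% × C$5,220.00 = C$417.60
Final settlement = outstanding balance + penalty = C$4,086.1705… + C$417.60 = C$4,503.77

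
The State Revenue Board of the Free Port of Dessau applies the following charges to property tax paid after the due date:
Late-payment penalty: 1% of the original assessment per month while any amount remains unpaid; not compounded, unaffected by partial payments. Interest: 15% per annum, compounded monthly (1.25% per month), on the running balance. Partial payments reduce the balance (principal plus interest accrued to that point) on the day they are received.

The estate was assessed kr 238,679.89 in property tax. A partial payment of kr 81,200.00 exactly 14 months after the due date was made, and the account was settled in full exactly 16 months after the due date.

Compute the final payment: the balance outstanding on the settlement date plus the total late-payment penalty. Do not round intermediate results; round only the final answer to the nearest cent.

kr 246,109.20

Balance at month 14: kr 238,679.8900 × (1 + 0.0125)^14 = kr 284,018.2685…
After kr 81,200.00 payment: kr 284,018.2685… − kr 81,200.00 = kr 202,818.2685…
Balance at month 16: kr 202,818.2685… × (1 + 0.0125)^2 = kr 207,920.4156…
Penalty: 16 × 1% × kr 238,679.89 = kr 38,188.78…
Final settlement = outstanding balance + penalty = kr 207,920.4156… + kr 38,188.78… = kr 246,109.20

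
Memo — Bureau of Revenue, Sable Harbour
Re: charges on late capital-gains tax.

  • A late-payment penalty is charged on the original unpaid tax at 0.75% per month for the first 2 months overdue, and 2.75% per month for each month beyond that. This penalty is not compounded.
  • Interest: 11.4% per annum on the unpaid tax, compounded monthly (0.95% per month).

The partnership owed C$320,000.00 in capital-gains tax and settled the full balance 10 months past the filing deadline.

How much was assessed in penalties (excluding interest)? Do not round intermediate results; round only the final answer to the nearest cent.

Penalty, months 1–2: 2 × 0.75% × C$320,000.00 = C$4,800.00
Penalty, months 3–10: 8 × 2.75% × C$320,000.00 = C$70,400.00
Total penalty = C$4,800.00 + C$70,400.00 = C$75,200.00

C$75,200.00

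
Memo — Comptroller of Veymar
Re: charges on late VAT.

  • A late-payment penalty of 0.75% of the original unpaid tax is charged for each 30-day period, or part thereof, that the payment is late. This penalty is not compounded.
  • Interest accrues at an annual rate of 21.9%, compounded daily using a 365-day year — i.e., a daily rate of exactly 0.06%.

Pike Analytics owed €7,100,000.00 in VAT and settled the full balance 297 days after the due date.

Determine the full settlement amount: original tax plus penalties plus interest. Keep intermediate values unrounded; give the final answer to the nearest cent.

Penalty periods: ⌈297/30⌉ = 10; penalty = 10 × 0.75% × €7,100,000.00 = €532,500.00
Interest: €7,100,000.00 × ((1 + 0.0006)^297 − 1) = €7,100,000.00 × 0.19500045… = €1,384,503.1901…
Total = €7,100,000.00 + €532,500.0000 + €1,384,503.1901… = €9,017,003.19

€9,017,003.19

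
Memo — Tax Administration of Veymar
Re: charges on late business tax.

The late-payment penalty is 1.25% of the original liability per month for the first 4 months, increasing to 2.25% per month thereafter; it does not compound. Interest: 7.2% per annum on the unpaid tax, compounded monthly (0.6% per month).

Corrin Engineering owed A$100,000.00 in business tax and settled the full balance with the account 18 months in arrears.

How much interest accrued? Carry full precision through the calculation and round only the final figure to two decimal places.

A$11,368.83

Interest: A$100,000.00 × ((1 + 0.006)^18 − 1) = A$100,000.00 × 0.1136883… = A$11,368.8289…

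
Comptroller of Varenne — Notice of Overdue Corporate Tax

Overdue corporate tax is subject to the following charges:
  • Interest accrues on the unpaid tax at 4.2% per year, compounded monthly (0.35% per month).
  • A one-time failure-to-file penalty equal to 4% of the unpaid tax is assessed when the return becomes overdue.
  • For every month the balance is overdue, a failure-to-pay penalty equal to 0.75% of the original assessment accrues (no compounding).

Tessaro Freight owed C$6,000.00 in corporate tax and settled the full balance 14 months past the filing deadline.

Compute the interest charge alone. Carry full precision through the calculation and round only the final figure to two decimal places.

C$300.78

Interest: C$6,000.00 × ((1 + 0.0035)^14 − 1) = C$6,000.00 × 0.0501305… = C$300.7830…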